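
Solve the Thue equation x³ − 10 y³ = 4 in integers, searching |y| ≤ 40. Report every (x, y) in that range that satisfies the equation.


The equation is x³ - 10y³ = 4. For fixed y, x³ = 10·y³ + 4, so a solution requires the RHS to be a perfect cube.
Strategy: iterate y from -40 to 40, compute RHS = 10·y³ + 4, and check whether it is a (positive or negative) perfect cube.
Check small values of y:
  y = 0: RHS = 4 is not a perfect cube.
  y = 1: RHS = 14 is not a perfect cube.
  y = -1: RHS = -6 is not a perfect cube.
  y = 2: RHS = 84 is not a perfect cube.
  y = -2: RHS = -76 is not a perfect cube.
  y = 3: RHS = 274 is not a perfect cube.
  y = -3: RHS = -266 is not a perfect cube.
Continuing the search up to |y| = 40 finds no solutions either.
No (x, y) in the scanned range satisfies the equation.

No integer solutions with |y| ≤ 40.


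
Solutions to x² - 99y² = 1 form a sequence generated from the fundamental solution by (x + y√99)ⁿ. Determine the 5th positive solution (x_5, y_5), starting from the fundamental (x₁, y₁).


Step 1: Find the fundamental solution (x₁, y₁) of x² - 99y² = 1.
  Expand √99 as a continued fraction. a₀ = ⌊√99⌋ = 9; iterate m_{k+1} = d_k·a_k − m_k, d_{k+1} = (99 − m_{k+1}²)/d_k, a_{k+1} = ⌊(a₀ + m_{k+1})/d_{k+1}⌋ (starting m₀ = 0, d₀ = 1), with convergents p_k = a_k·p_{k-1} + p_{k-2}, q_k = a_k·q_{k-1} + q_{k-2} (p₋₁ = 1, q₋₁ = 0):
  k = 0: a₀ = 9; p₀/q₀ = 9/1; p₀² − 99·q₀² = 81 − 99 = -18.
  k = 1: m = 9, d = 18, a = ⌊(9 + 9)/18⌋ = 1; p/q = (1·9 + 1)/(1·1 + 0) = 10/1; p² − 99·q² = 100 − 99 = 1.
  The first convergent with p² − 99·q² = 1 gives the fundamental solution (x₁, y₁) = (10, 1).
Step 2: Apply the recurrence (x_{n+1}, y_{n+1}) = (x₁x_n + 99y₁y_n, x₁y_n + y₁x_n) repeatedly.
  From (x_1, y_1) = (10, 1): x_2 = 10·10 + 99·1·1 = 199; y_2 = 10·1 + 1·10 = 20.
  From (x_2, y_2) = (199, 20): x_3 = 10·199 + 99·1·20 = 3970; y_3 = 10·20 + 1·199 = 399.
  From (x_3, y_3) = (3970, 399): x_4 = 10·3970 + 99·1·399 = 79201; y_4 = 10·399 + 1·3970 = 7960.
  From (x_4, y_4) = (79201, 7960): x_5 = 10·79201 + 99·1·7960 = 1580050; y_5 = 10·7960 + 1·79201 = 158801.
Step 3: Verify x_5² - 99·y_5² = 2496558002500 - 2496558002499 = 1 (should be 1). ✓

(x_1, y_1) = (10, 1); (x_5, y_5) = (1580050, 158801).


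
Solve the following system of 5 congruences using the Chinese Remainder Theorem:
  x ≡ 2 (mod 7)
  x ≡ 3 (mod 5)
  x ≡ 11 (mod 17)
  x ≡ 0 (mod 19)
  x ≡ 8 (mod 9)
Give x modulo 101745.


Product of moduli M = 7 · 5 · 17 · 19 · 9 = 101745.
Merge one congruence at a time:
  Start: x ≡ 2 (mod 7).
  Combine with x ≡ 3 (mod 5); new modulus lcm = 35.
    Write x = 2 + 7·t and substitute into x ≡ 3 (mod 5): 7·t ≡ 3 − 2 = 1 (mod 5).
    Reduce coefficients mod 5: 2·t ≡ 1 (mod 5).
    The inverse of 2 mod 5 is 3 (since 2·3 = 6 = 1·5 + 1), so t ≡ 3·1 = 3 ≡ 3 (mod 5).
    Then x = 2 + 7·3 = 23, valid modulo lcm(7, 5) = 35: x ≡ 23 (mod 35).
  Combine with x ≡ 11 (mod 17); new modulus lcm = 595.
    Write x = 23 + 35·t and substitute into x ≡ 11 (mod 17): 35·t ≡ 11 − 23 = -12 (mod 17).
    Reduce coefficients mod 17: 1·t ≡ 5 (mod 17).
    So t ≡ 5 (mod 17).
    Then x = 23 + 35·5 = 198, valid modulo lcm(35, 17) = 595: x ≡ 198 (mod 595).
  Combine with x ≡ 0 (mod 19); new modulus lcm = 11305.
    Write x = 198 + 595·t and substitute into x ≡ 0 (mod 19): 595·t ≡ 0 − 198 = -198 (mod 19).
    Reduce coefficients mod 19: 6·t ≡ 11 (mod 19).
    The inverse of 6 mod 19 is 16 (since 6·16 = 96 = 5·19 + 1), so t ≡ 16·11 = 176 ≡ 5 (mod 19).
    Then x = 198 + 595·5 = 3173, valid modulo lcm(595, 19) = 11305: x ≡ 3173 (mod 11305).
  Combine with x ≡ 8 (mod 9); new modulus lcm = 101745.
    Write x = 3173 + 11305·t and substitute into x ≡ 8 (mod 9): 11305·t ≡ 8 − 3173 = -3165 (mod 9).
    Reduce coefficients mod 9: 1·t ≡ 3 (mod 9).
    So t ≡ 3 (mod 9).
    Then x = 3173 + 11305·3 = 37088, valid modulo lcm(11305, 9) = 101745: x ≡ 37088 (mod 101745).
Verify against each original: 37088 mod 7 = 2, 37088 mod 5 = 3, 37088 mod 17 = 11, 37088 mod 19 = 0, 37088 mod 9 = 8.

x ≡ 37088 (mod 101745).


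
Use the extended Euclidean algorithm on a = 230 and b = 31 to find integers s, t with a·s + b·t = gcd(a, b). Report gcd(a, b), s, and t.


Euclidean algorithm on (230, 31) — divide until remainder is 0:
  230 = 7 · 31 + 13
  31 = 2 · 13 + 5
  13 = 2 · 5 + 3
  5 = 1 · 3 + 2
  3 = 1 · 2 + 1
  2 = 2 · 1 + 0
gcd(230, 31) = 1.
Track Bezout coefficients alongside the remainders: start with r₀ = 230 = a·1 + b·0 (s = 1, t = 0) and r₁ = 31 = a·0 + b·1 (s = 0, t = 1); each new remainder r_{k+1} = r_{k-1} − q_k·r_k inherits s_{k+1} = s_{k-1} − q_k·s_k, t_{k+1} = t_{k-1} − q_k·t_k, so r_k = a·s_k + b·t_k at every step:
  q = 7: r = 13, s = 1 − 7·0 = 1, t = 0 − 7·1 = -7  (check: 230·1 + 31·(-7) = 13)
  q = 2: r = 5, s = 0 − 2·1 = -2, t = 1 − 2·(-7) = 15  (check: 230·(-2) + 31·15 = 5)
  q = 2: r = 3, s = 1 − 2·(-2) = 5, t = -7 − 2·15 = -37  (check: 230·5 + 31·(-37) = 3)
  q = 1: r = 2, s = -2 − 1·5 = -7, t = 15 − 1·(-37) = 52  (check: 230·(-7) + 31·52 = 2)
  q = 1: r = 1, s = 5 − 1·(-7) = 12, t = -37 − 1·52 = -89  (check: 230·12 + 31·(-89) = 1)
The row with r = 1 (the gcd) gives the Bezout coefficients s = 12, t = -89.
Result: 230 · (12) + 31 · (-89) = 1.

gcd(230, 31) = 1; s = 12, t = -89 (check: 230·12 + 31·(-89) = 1).


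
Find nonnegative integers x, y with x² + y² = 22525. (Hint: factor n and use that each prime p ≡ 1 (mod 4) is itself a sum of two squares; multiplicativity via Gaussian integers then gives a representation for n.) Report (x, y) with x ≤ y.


Step 1: Factor n = 22525 = 5^2 · 17 · 53.
Step 2: Check the mod-4 condition on each prime factor: 5 ≡ 1 (mod 4), exponent 2; 17 ≡ 1 (mod 4), exponent 1; 53 ≡ 1 (mod 4), exponent 1.
All primes ≡ 3 (mod 4) appear to even exponent (or don't appear), so by the two-squares theorem n IS expressible as a sum of two squares.
Step 3: Build a representation. Group n = k² · m with k = 5 and m = 17 · 53 = 901 (a product of primes ≡ 1 (mod 4)); a representation of m scales to one of n via (k·x)² + (k·y)² = k²(x² + y²). Each prime p ≡ 1 (mod 4) is itself a sum of two squares; find a² by testing p − a² for a perfect square:
  17: 17 − 1² = 16 = 4² ⇒ 17 = 1² + 4².
  53: 53 − 1² = 52, 53 − 2² = 49 = 7² ⇒ 53 = 2² + 7².
  Combine using the Brahmagupta–Fibonacci identity (a² + b²)(c² + d²) = (ac − bd)² + (ad + bc)² = (ac + bd)² + (ad − bc)²:
  17 · 53 = 901: from (1² + 4²)(2² + 7²), take (1·2 − 4·7, 1·7 + 4·2) = (2 − 28, 7 + 8) = (-26, 15); dropping signs (only squares matter) gives (26, 15); check 26² + 15² = 676 + 225 = 901 ✓.
  Scale by k = 5: (5·26, 5·15) = (130, 75).
Step 4: Order so x ≤ y and verify: 75² + 130² = 5625 + 16900 = 22525 = n. ✓

n = 22525 = 75² + 130² (one valid representation with x ≤ y).


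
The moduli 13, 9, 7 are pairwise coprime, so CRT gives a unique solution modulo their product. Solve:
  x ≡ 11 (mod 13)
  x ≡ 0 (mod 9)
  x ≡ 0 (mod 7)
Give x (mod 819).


Moduli 13, 9, 7 are pairwise coprime; by CRT there is a unique solution modulo M = 13 · 9 · 7 = 819.
Solve pairwise, accumulating the modulus:
  Start with x ≡ 11 (mod 13).
  Combine with x ≡ 0 (mod 9): since gcd(13, 9) = 1, we get a unique residue mod 117.
    Write x = 11 + 13·t and substitute into x ≡ 0 (mod 9): 13·t ≡ 0 − 11 = -11 (mod 9).
    Reduce coefficients mod 9: 4·t ≡ 7 (mod 9).
    The inverse of 4 mod 9 is 7 (since 4·7 = 28 = 3·9 + 1), so t ≡ 7·7 = 49 ≡ 4 (mod 9).
    Then x = 11 + 13·4 = 63, valid modulo lcm(13, 9) = 117: x ≡ 63 (mod 117).
  Combine with x ≡ 0 (mod 7): since gcd(117, 7) = 1, we get a unique residue mod 819.
    Write x = 63 + 117·t and substitute into x ≡ 0 (mod 7): 117·t ≡ 0 − 63 = -63 (mod 7).
    Reduce coefficients mod 7: 5·t ≡ 0 (mod 7).
    The inverse of 5 mod 7 is 3 (since 5·3 = 15 = 2·7 + 1), so t ≡ 3·0 = 0 ≡ 0 (mod 7).
    Then x = 63 + 117·0 = 63, valid modulo lcm(117, 7) = 819: x ≡ 63 (mod 819).
Verify: 63 mod 13 = 11 ✓, 63 mod 9 = 0 ✓, 63 mod 7 = 0 ✓.

x ≡ 63 (mod 819).


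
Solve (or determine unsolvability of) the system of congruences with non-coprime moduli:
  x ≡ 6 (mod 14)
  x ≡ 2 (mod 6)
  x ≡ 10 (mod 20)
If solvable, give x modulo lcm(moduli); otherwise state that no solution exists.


Moduli 14, 6, 20 are not pairwise coprime, so CRT works modulo lcm(m_i) when all pairwise compatibility conditions hold.
Pairwise compatibility: gcd(m_i, m_j) must divide a_i - a_j for every pair.
Merge one congruence at a time:
  Start: x ≡ 6 (mod 14).
  Combine with x ≡ 2 (mod 6): gcd(14, 6) = 2; 2 - 6 = -4, which IS divisible by 2, so compatible.
    Write x = 6 + 14·t and substitute into x ≡ 2 (mod 6): 14·t ≡ 2 − 6 = -4 (mod 6).
    Divide the congruence (and modulus) by g = 2: 7·t ≡ -2 (mod 3).
    Reduce coefficients mod 3: 1·t ≡ 1 (mod 3).
    So t ≡ 1 (mod 3).
    Then x = 6 + 14·1 = 20, valid modulo lcm(14, 6) = 42: x ≡ 20 (mod 42).
  Combine with x ≡ 10 (mod 20): gcd(42, 20) = 2; 10 - 20 = -10, which IS divisible by 2, so compatible.
    Write x = 20 + 42·t and substitute into x ≡ 10 (mod 20): 42·t ≡ 10 − 20 = -10 (mod 20).
    Divide the congruence (and modulus) by g = 2: 21·t ≡ -5 (mod 10).
    Reduce coefficients mod 10: 1·t ≡ 5 (mod 10).
    So t ≡ 5 (mod 10).
    Then x = 20 + 42·5 = 230, valid modulo lcm(42, 20) = 420: x ≡ 230 (mod 420).
Verify: 230 mod 14 = 6, 230 mod 6 = 2, 230 mod 20 = 10.

x ≡ 230 (mod 420).


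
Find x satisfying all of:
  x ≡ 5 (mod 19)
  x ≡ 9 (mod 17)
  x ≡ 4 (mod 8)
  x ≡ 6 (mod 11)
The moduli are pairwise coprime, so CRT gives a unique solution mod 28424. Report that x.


Product of moduli M = 19 · 17 · 8 · 11 = 28424.
Merge one congruence at a time:
  Start: x ≡ 5 (mod 19).
  Combine with x ≡ 9 (mod 17); new modulus lcm = 323.
    Write x = 5 + 19·t and substitute into x ≡ 9 (mod 17): 19·t ≡ 9 − 5 = 4 (mod 17).
    Reduce coefficients mod 17: 2·t ≡ 4 (mod 17).
    The inverse of 2 mod 17 is 9 (since 2·9 = 18 = 1·17 + 1), so t ≡ 9·4 = 36 ≡ 2 (mod 17).
    Then x = 5 + 19·2 = 43, valid modulo lcm(19, 17) = 323: x ≡ 43 (mod 323).
  Combine with x ≡ 4 (mod 8); new modulus lcm = 2584.
    Write x = 43 + 323·t and substitute into x ≡ 4 (mod 8): 323·t ≡ 4 − 43 = -39 (mod 8).
    Reduce coefficients mod 8: 3·t ≡ 1 (mod 8).
    The inverse of 3 mod 8 is 3 (since 3·3 = 9 = 1·8 + 1), so t ≡ 3·1 = 3 ≡ 3 (mod 8).
    Then x = 43 + 323·3 = 1012, valid modulo lcm(323, 8) = 2584: x ≡ 1012 (mod 2584).
  Combine with x ≡ 6 (mod 11); new modulus lcm = 28424.
    Write x = 1012 + 2584·t and substitute into x ≡ 6 (mod 11): 2584·t ≡ 6 − 1012 = -1006 (mod 11).
    Reduce coefficients mod 11: 10·t ≡ 6 (mod 11).
    The inverse of 10 mod 11 is 10 (since 10·10 = 100 = 9·11 + 1), so t ≡ 10·6 = 60 ≡ 5 (mod 11).
    Then x = 1012 + 2584·5 = 13932, valid modulo lcm(2584, 11) = 28424: x ≡ 13932 (mod 28424).
Verify against each original: 13932 mod 19 = 5, 13932 mod 17 = 9, 13932 mod 8 = 4, 13932 mod 11 = 6.

x ≡ 13932 (mod 28424).


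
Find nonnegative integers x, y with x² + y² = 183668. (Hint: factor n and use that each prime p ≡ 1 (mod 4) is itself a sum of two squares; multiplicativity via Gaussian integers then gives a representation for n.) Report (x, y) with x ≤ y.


Step 1: Factor n = 183668 = 2^2 · 17 · 37 · 73.
Step 2: Check the mod-4 condition on each prime factor: 2 = 2 (special); 17 ≡ 1 (mod 4), exponent 1; 37 ≡ 1 (mod 4), exponent 1; 73 ≡ 1 (mod 4), exponent 1.
All primes ≡ 3 (mod 4) appear to even exponent (or don't appear), so by the two-squares theorem n IS expressible as a sum of two squares.
Step 3: Build a representation. Group n = k² · m with k = 2 and m = 17 · 37 · 73 = 45917 (a product of primes ≡ 1 (mod 4)); a representation of m scales to one of n via (k·x)² + (k·y)² = k²(x² + y²). Each prime p ≡ 1 (mod 4) is itself a sum of two squares; find a² by testing p − a² for a perfect square:
  17: 17 − 1² = 16 = 4² ⇒ 17 = 1² + 4².
  37: 37 − 1² = 36 = 6² ⇒ 37 = 1² + 6².
  73: 73 − 1² = 72, 73 − 2² = 69, 73 − 3² = 64 = 8² ⇒ 73 = 3² + 8².
  Combine using the Brahmagupta–Fibonacci identity (a² + b²)(c² + d²) = (ac − bd)² + (ad + bc)² = (ac + bd)² + (ad − bc)²:
  17 · 37 = 629: from (1² + 4²)(1² + 6²), take (1·1 − 4·6, 1·6 + 4·1) = (1 − 24, 6 + 4) = (-23, 10); dropping signs (only squares matter) gives (23, 10); check 23² + 10² = 529 + 100 = 629 ✓.
  629 · 73 = 45917: from (23² + 10²)(3² + 8²), take (23·3 − 10·8, 23·8 + 10·3) = (69 − 80, 184 + 30) = (-11, 214); dropping signs (only squares matter) gives (11, 214); check 11² + 214² = 121 + 45796 = 45917 ✓.
  Scale by k = 2: (2·11, 2·214) = (22, 428).
Step 4: Order so x ≤ y and verify: 22² + 428² = 484 + 183184 = 183668 = n. ✓

n = 183668 = 22² + 428² (one valid representation with x ≤ y).


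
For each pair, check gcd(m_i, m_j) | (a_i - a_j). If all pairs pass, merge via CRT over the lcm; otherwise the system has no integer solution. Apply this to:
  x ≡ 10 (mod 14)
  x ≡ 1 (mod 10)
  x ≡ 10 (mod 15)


Moduli 14, 10, 15 are not pairwise coprime, so CRT works modulo lcm(m_i) when all pairwise compatibility conditions hold.
Pairwise compatibility: gcd(m_i, m_j) must divide a_i - a_j for every pair.
Merge one congruence at a time:
  Start: x ≡ 10 (mod 14).
  Combine with x ≡ 1 (mod 10): gcd(14, 10) = 2, and 1 - 10 = -9 is NOT divisible by 2.
    ⇒ system is inconsistent (no integer solution).

No solution (the system is inconsistent).


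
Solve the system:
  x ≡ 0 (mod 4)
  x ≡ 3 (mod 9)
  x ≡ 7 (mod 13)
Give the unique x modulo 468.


Moduli 4, 9, 13 are pairwise coprime; by CRT there is a unique solution modulo M = 4 · 9 · 13 = 468.
Solve pairwise, accumulating the modulus:
  Start with x ≡ 0 (mod 4).
  Combine with x ≡ 3 (mod 9): since gcd(4, 9) = 1, we get a unique residue mod 36.
    Write x = 0 + 4·t and substitute into x ≡ 3 (mod 9): 4·t ≡ 3 − 0 = 3 (mod 9).
    The inverse of 4 mod 9 is 7 (since 4·7 = 28 = 3·9 + 1), so t ≡ 7·3 = 21 ≡ 3 (mod 9).
    Then x = 0 + 4·3 = 12, valid modulo lcm(4, 9) = 36: x ≡ 12 (mod 36).
  Combine with x ≡ 7 (mod 13): since gcd(36, 13) = 1, we get a unique residue mod 468.
    Write x = 12 + 36·t and substitute into x ≡ 7 (mod 13): 36·t ≡ 7 − 12 = -5 (mod 13).
    Reduce coefficients mod 13: 10·t ≡ 8 (mod 13).
    The inverse of 10 mod 13 is 4 (since 10·4 = 40 = 3·13 + 1), so t ≡ 4·8 = 32 ≡ 6 (mod 13).
    Then x = 12 + 36·6 = 228, valid modulo lcm(36, 13) = 468: x ≡ 228 (mod 468).
Verify: 228 mod 4 = 0 ✓, 228 mod 9 = 3 ✓, 228 mod 13 = 7 ✓.

x ≡ 228 (mod 468).


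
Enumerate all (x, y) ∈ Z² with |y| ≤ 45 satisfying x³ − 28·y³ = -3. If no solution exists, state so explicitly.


The equation is x³ - 28y³ = -3. For fixed y, x³ = 28·y³ − 3, so a solution requires the RHS to be a perfect cube.
Strategy: iterate y from -45 to 45, compute RHS = 28·y³ − 3, and check whether it is a (positive or negative) perfect cube.
Check small values of y:
  y = 0: RHS = -3 is not a perfect cube.
  y = 1: RHS = 25 is not a perfect cube.
  y = -1: RHS = -31 is not a perfect cube.
  y = 2: RHS = 221 is not a perfect cube.
  y = -2: RHS = -227 is not a perfect cube.
  y = 3: RHS = 753 is not a perfect cube.
  y = -3: RHS = -759 is not a perfect cube.
Continuing the search up to |y| = 45 finds no solutions either.
No (x, y) in the scanned range satisfies the equation.

No integer solutions with |y| ≤ 45.


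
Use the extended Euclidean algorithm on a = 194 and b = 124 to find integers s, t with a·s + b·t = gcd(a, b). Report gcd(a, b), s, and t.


Euclidean algorithm on (194, 124) — divide until remainder is 0:
  194 = 1 · 124 + 70
  124 = 1 · 70 + 54
  70 = 1 · 54 + 16
  54 = 3 · 16 + 6
  16 = 2 · 6 + 4
  6 = 1 · 4 + 2
  4 = 2 · 2 + 0
gcd(194, 124) = 2.
Track Bezout coefficients alongside the remainders: start with r₀ = 194 = a·1 + b·0 (s = 1, t = 0) and r₁ = 124 = a·0 + b·1 (s = 0, t = 1); each new remainder r_{k+1} = r_{k-1} − q_k·r_k inherits s_{k+1} = s_{k-1} − q_k·s_k, t_{k+1} = t_{k-1} − q_k·t_k, so r_k = a·s_k + b·t_k at every step:
  q = 1: r = 70, s = 1 − 1·0 = 1, t = 0 − 1·1 = -1  (check: 194·1 + 124·(-1) = 70)
  q = 1: r = 54, s = 0 − 1·1 = -1, t = 1 − 1·(-1) = 2  (check: 194·(-1) + 124·2 = 54)
  q = 1: r = 16, s = 1 − 1·(-1) = 2, t = -1 − 1·2 = -3  (check: 194·2 + 124·(-3) = 16)
  q = 3: r = 6, s = -1 − 3·2 = -7, t = 2 − 3·(-3) = 11  (check: 194·(-7) + 124·11 = 6)
  q = 2: r = 4, s = 2 − 2·(-7) = 16, t = -3 − 2·11 = -25  (check: 194·16 + 124·(-25) = 4)
  q = 1: r = 2, s = -7 − 1·16 = -23, t = 11 − 1·(-25) = 36  (check: 194·(-23) + 124·36 = 2)
The row with r = 2 (the gcd) gives the Bezout coefficients s = -23, t = 36.
Result: 194 · (-23) + 124 · (36) = 2.

gcd(194, 124) = 2; s = -23, t = 36 (check: 194·(-23) + 124·36 = 2).


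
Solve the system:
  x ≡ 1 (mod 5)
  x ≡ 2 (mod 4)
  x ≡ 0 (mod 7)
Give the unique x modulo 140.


Moduli 5, 4, 7 are pairwise coprime; by CRT there is a unique solution modulo M = 5 · 4 · 7 = 140.
Solve pairwise, accumulating the modulus:
  Start with x ≡ 1 (mod 5).
  Combine with x ≡ 2 (mod 4): since gcd(5, 4) = 1, we get a unique residue mod 20.
    Write x = 1 + 5·t and substitute into x ≡ 2 (mod 4): 5·t ≡ 2 − 1 = 1 (mod 4).
    Reduce coefficients mod 4: 1·t ≡ 1 (mod 4).
    So t ≡ 1 (mod 4).
    Then x = 1 + 5·1 = 6, valid modulo lcm(5, 4) = 20: x ≡ 6 (mod 20).
  Combine with x ≡ 0 (mod 7): since gcd(20, 7) = 1, we get a unique residue mod 140.
    Write x = 6 + 20·t and substitute into x ≡ 0 (mod 7): 20·t ≡ 0 − 6 = -6 (mod 7).
    Reduce coefficients mod 7: 6·t ≡ 1 (mod 7).
    The inverse of 6 mod 7 is 6 (since 6·6 = 36 = 5·7 + 1), so t ≡ 6·1 = 6 ≡ 6 (mod 7).
    Then x = 6 + 20·6 = 126, valid modulo lcm(20, 7) = 140: x ≡ 126 (mod 140).
Verify: 126 mod 5 = 1 ✓, 126 mod 4 = 2 ✓, 126 mod 7 = 0 ✓.

x ≡ 126 (mod 140).


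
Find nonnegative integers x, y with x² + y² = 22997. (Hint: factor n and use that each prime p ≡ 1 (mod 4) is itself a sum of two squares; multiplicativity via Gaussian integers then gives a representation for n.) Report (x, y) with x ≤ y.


Step 1: Factor n = 22997 = 13 · 29 · 61.
Step 2: Check the mod-4 condition on each prime factor: 13 ≡ 1 (mod 4), exponent 1; 29 ≡ 1 (mod 4), exponent 1; 61 ≡ 1 (mod 4), exponent 1.
All primes ≡ 3 (mod 4) appear to even exponent (or don't appear), so by the two-squares theorem n IS expressible as a sum of two squares.
Step 3: Build a representation. Here n = 13 · 29 · 61 is a product of primes ≡ 1 (mod 4). Each prime p ≡ 1 (mod 4) is itself a sum of two squares; find a² by testing p − a² for a perfect square:
  13: 13 − 1² = 12, 13 − 2² = 9 = 3² ⇒ 13 = 2² + 3².
  29: 29 − 1² = 28, 29 − 2² = 25 = 5² ⇒ 29 = 2² + 5².
  61: 61 − 1² = 60, 61 − 2² = 57, 61 − 3² = 52, 61 − 4² = 45, 61 − 5² = 36 = 6² ⇒ 61 = 5² + 6².
  Combine using the Brahmagupta–Fibonacci identity (a² + b²)(c² + d²) = (ac − bd)² + (ad + bc)² = (ac + bd)² + (ad − bc)²:
  13 · 29 = 377: from (2² + 3²)(2² + 5²), take (2·2 − 3·5, 2·5 + 3·2) = (4 − 15, 10 + 6) = (-11, 16); dropping signs (only squares matter) gives (11, 16); check 11² + 16² = 121 + 256 = 377 ✓.
  377 · 61 = 22997: from (11² + 16²)(5² + 6²), take (11·5 − 16·6, 11·6 + 16·5) = (55 − 96, 66 + 80) = (-41, 146); dropping signs (only squares matter) gives (41, 146); check 41² + 146² = 1681 + 21316 = 22997 ✓.
Step 4: Order so x ≤ y and verify: 41² + 146² = 1681 + 21316 = 22997 = n. ✓

n = 22997 = 41² + 146² (one valid representation with x ≤ y).


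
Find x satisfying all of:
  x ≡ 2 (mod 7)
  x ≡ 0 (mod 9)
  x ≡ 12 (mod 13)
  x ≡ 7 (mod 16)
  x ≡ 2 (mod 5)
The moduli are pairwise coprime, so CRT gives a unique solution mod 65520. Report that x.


Product of moduli M = 7 · 9 · 13 · 16 · 5 = 65520.
Merge one congruence at a time:
  Start: x ≡ 2 (mod 7).
  Combine with x ≡ 0 (mod 9); new modulus lcm = 63.
    Write x = 2 + 7·t and substitute into x ≡ 0 (mod 9): 7·t ≡ 0 − 2 = -2 (mod 9).
    Reduce coefficients mod 9: 7·t ≡ 7 (mod 9).
    The inverse of 7 mod 9 is 4 (since 7·4 = 28 = 3·9 + 1), so t ≡ 4·7 = 28 ≡ 1 (mod 9).
    Then x = 2 + 7·1 = 9, valid modulo lcm(7, 9) = 63: x ≡ 9 (mod 63).
  Combine with x ≡ 12 (mod 13); new modulus lcm = 819.
    Write x = 9 + 63·t and substitute into x ≡ 12 (mod 13): 63·t ≡ 12 − 9 = 3 (mod 13).
    Reduce coefficients mod 13: 11·t ≡ 3 (mod 13).
    The inverse of 11 mod 13 is 6 (since 11·6 = 66 = 5·13 + 1), so t ≡ 6·3 = 18 ≡ 5 (mod 13).
    Then x = 9 + 63·5 = 324, valid modulo lcm(63, 13) = 819: x ≡ 324 (mod 819).
  Combine with x ≡ 7 (mod 16); new modulus lcm = 13104.
    Write x = 324 + 819·t and substitute into x ≡ 7 (mod 16): 819·t ≡ 7 − 324 = -317 (mod 16).
    Reduce coefficients mod 16: 3·t ≡ 3 (mod 16).
    The inverse of 3 mod 16 is 11 (since 3·11 = 33 = 2·16 + 1), so t ≡ 11·3 = 33 ≡ 1 (mod 16).
    Then x = 324 + 819·1 = 1143, valid modulo lcm(819, 16) = 13104: x ≡ 1143 (mod 13104).
  Combine with x ≡ 2 (mod 5); new modulus lcm = 65520.
    Write x = 1143 + 13104·t and substitute into x ≡ 2 (mod 5): 13104·t ≡ 2 − 1143 = -1141 (mod 5).
    Reduce coefficients mod 5: 4·t ≡ 4 (mod 5).
    The inverse of 4 mod 5 is 4 (since 4·4 = 16 = 3·5 + 1), so t ≡ 4·4 = 16 ≡ 1 (mod 5).
    Then x = 1143 + 13104·1 = 14247, valid modulo lcm(13104, 5) = 65520: x ≡ 14247 (mod 65520).
Verify against each original: 14247 mod 7 = 2, 14247 mod 9 = 0, 14247 mod 13 = 12, 14247 mod 16 = 7, 14247 mod 5 = 2.

x ≡ 14247 (mod 65520).


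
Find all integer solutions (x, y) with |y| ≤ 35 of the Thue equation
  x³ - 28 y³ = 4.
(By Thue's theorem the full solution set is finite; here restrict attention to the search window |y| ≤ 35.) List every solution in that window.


The equation is x³ - 28y³ = 4. For fixed y, x³ = 28·y³ + 4, so a solution requires the RHS to be a perfect cube.
Strategy: iterate y from -35 to 35, compute RHS = 28·y³ + 4, and check whether it is a (positive or negative) perfect cube.
Check small values of y:
  y = 0: RHS = 4 is not a perfect cube.
  y = 1: RHS = 32 is not a perfect cube.
  y = -1: RHS = -24 is not a perfect cube.
  y = 2: RHS = 228 is not a perfect cube.
  y = -2: RHS = -220 is not a perfect cube.
  y = 3: RHS = 760 is not a perfect cube.
  y = -3: RHS = -752 is not a perfect cube.
Continuing the search up to |y| = 35 finds no solutions either.
No (x, y) in the scanned range satisfies the equation.

No integer solutions with |y| ≤ 35.


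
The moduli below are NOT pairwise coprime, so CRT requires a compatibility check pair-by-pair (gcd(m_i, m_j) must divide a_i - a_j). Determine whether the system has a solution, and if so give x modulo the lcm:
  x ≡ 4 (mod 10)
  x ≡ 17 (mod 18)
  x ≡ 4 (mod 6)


Moduli 10, 18, 6 are not pairwise coprime, so CRT works modulo lcm(m_i) when all pairwise compatibility conditions hold.
Pairwise compatibility: gcd(m_i, m_j) must divide a_i - a_j for every pair.
Merge one congruence at a time:
  Start: x ≡ 4 (mod 10).
  Combine with x ≡ 17 (mod 18): gcd(10, 18) = 2, and 17 - 4 = 13 is NOT divisible by 2.
    ⇒ system is inconsistent (no integer solution).

No solution (the system is inconsistent).


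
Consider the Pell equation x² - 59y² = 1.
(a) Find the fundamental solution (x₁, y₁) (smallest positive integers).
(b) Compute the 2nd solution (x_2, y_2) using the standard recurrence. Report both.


Step 1: Find the fundamental solution (x₁, y₁) of x² - 59y² = 1.
  Expand √59 as a continued fraction. a₀ = ⌊√59⌋ = 7; iterate m_{k+1} = d_k·a_k − m_k, d_{k+1} = (59 − m_{k+1}²)/d_k, a_{k+1} = ⌊(a₀ + m_{k+1})/d_{k+1}⌋ (starting m₀ = 0, d₀ = 1), with convergents p_k = a_k·p_{k-1} + p_{k-2}, q_k = a_k·q_{k-1} + q_{k-2} (p₋₁ = 1, q₋₁ = 0):
  k = 0: a₀ = 7; p₀/q₀ = 7/1; p₀² − 59·q₀² = 49 − 59 = -10.
  k = 1: m = 7, d = 10, a = ⌊(7 + 7)/10⌋ = 1; p/q = (1·7 + 1)/(1·1 + 0) = 8/1; p² − 59·q² = 64 − 59 = 5.
  k = 2: m = 3, d = 5, a = ⌊(7 + 3)/5⌋ = 2; p/q = (2·8 + 7)/(2·1 + 1) = 23/3; p² − 59·q² = 529 − 531 = -2.
  k = 3: m = 7, d = 2, a = ⌊(7 + 7)/2⌋ = 7; p/q = (7·23 + 8)/(7·3 + 1) = 169/22; p² − 59·q² = 28561 − 28556 = 5.
  k = 4: m = 7, d = 5, a = ⌊(7 + 7)/5⌋ = 2; p/q = (2·169 + 23)/(2·22 + 3) = 361/47; p² − 59·q² = 130321 − 130331 = -10.
  k = 5: m = 3, d = 10, a = ⌊(7 + 3)/10⌋ = 1; p/q = (1·361 + 169)/(1·47 + 22) = 530/69; p² − 59·q² = 280900 − 280899 = 1.
  The first convergent with p² − 59·q² = 1 gives the fundamental solution (x₁, y₁) = (530, 69).
Step 2: Apply the recurrence (x_{n+1}, y_{n+1}) = (x₁x_n + 59y₁y_n, x₁y_n + y₁x_n) repeatedly.
  From (x_1, y_1) = (530, 69): x_2 = 530·530 + 59·69·69 = 561799; y_2 = 530·69 + 69·530 = 73140.
Step 3: Verify x_2² - 59·y_2² = 315618116401 - 315618116400 = 1 (should be 1). ✓

(x_1, y_1) = (530, 69); (x_2, y_2) = (561799, 73140).


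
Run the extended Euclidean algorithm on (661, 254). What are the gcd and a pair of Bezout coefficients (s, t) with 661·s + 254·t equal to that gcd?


Euclidean algorithm on (661, 254) — divide until remainder is 0:
  661 = 2 · 254 + 153
  254 = 1 · 153 + 101
  153 = 1 · 101 + 52
  101 = 1 · 52 + 49
  52 = 1 · 49 + 3
  49 = 16 · 3 + 1
  3 = 3 · 1 + 0
gcd(661, 254) = 1.
Track Bezout coefficients alongside the remainders: start with r₀ = 661 = a·1 + b·0 (s = 1, t = 0) and r₁ = 254 = a·0 + b·1 (s = 0, t = 1); each new remainder r_{k+1} = r_{k-1} − q_k·r_k inherits s_{k+1} = s_{k-1} − q_k·s_k, t_{k+1} = t_{k-1} − q_k·t_k, so r_k = a·s_k + b·t_k at every step:
  q = 2: r = 153, s = 1 − 2·0 = 1, t = 0 − 2·1 = -2  (check: 661·1 + 254·(-2) = 153)
  q = 1: r = 101, s = 0 − 1·1 = -1, t = 1 − 1·(-2) = 3  (check: 661·(-1) + 254·3 = 101)
  q = 1: r = 52, s = 1 − 1·(-1) = 2, t = -2 − 1·3 = -5  (check: 661·2 + 254·(-5) = 52)
  q = 1: r = 49, s = -1 − 1·2 = -3, t = 3 − 1·(-5) = 8  (check: 661·(-3) + 254·8 = 49)
  q = 1: r = 3, s = 2 − 1·(-3) = 5, t = -5 − 1·8 = -13  (check: 661·5 + 254·(-13) = 3)
  q = 16: r = 1, s = -3 − 16·5 = -83, t = 8 − 16·(-13) = 216  (check: 661·(-83) + 254·216 = 1)
The row with r = 1 (the gcd) gives the Bezout coefficients s = -83, t = 216.
Result: 661 · (-83) + 254 · (216) = 1.

gcd(661, 254) = 1; s = -83, t = 216 (check: 661·(-83) + 254·216 = 1).


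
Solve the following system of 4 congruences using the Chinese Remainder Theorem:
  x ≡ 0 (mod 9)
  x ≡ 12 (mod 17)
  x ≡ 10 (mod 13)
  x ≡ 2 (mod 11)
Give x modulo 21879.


Product of moduli M = 9 · 17 · 13 · 11 = 21879.
Merge one congruence at a time:
  Start: x ≡ 0 (mod 9).
  Combine with x ≡ 12 (mod 17); new modulus lcm = 153.
    Write x = 0 + 9·t and substitute into x ≡ 12 (mod 17): 9·t ≡ 12 − 0 = 12 (mod 17).
    The inverse of 9 mod 17 is 2 (since 9·2 = 18 = 1·17 + 1), so t ≡ 2·12 = 24 ≡ 7 (mod 17).
    Then x = 0 + 9·7 = 63, valid modulo lcm(9, 17) = 153: x ≡ 63 (mod 153).
  Combine with x ≡ 10 (mod 13); new modulus lcm = 1989.
    Write x = 63 + 153·t and substitute into x ≡ 10 (mod 13): 153·t ≡ 10 − 63 = -53 (mod 13).
    Reduce coefficients mod 13: 10·t ≡ 12 (mod 13).
    The inverse of 10 mod 13 is 4 (since 10·4 = 40 = 3·13 + 1), so t ≡ 4·12 = 48 ≡ 9 (mod 13).
    Then x = 63 + 153·9 = 1440, valid modulo lcm(153, 13) = 1989: x ≡ 1440 (mod 1989).
  Combine with x ≡ 2 (mod 11); new modulus lcm = 21879.
    Write x = 1440 + 1989·t and substitute into x ≡ 2 (mod 11): 1989·t ≡ 2 − 1440 = -1438 (mod 11).
    Reduce coefficients mod 11: 9·t ≡ 3 (mod 11).
    The inverse of 9 mod 11 is 5 (since 9·5 = 45 = 4·11 + 1), so t ≡ 5·3 = 15 ≡ 4 (mod 11).
    Then x = 1440 + 1989·4 = 9396, valid modulo lcm(1989, 11) = 21879: x ≡ 9396 (mod 21879).
Verify against each original: 9396 mod 9 = 0, 9396 mod 17 = 12, 9396 mod 13 = 10, 9396 mod 11 = 2.

x ≡ 9396 (mod 21879).


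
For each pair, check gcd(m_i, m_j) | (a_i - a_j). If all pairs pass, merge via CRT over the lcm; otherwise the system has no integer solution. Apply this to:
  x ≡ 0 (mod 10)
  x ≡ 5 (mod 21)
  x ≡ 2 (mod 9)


Moduli 10, 21, 9 are not pairwise coprime, so CRT works modulo lcm(m_i) when all pairwise compatibility conditions hold.
Pairwise compatibility: gcd(m_i, m_j) must divide a_i - a_j for every pair.
Merge one congruence at a time:
  Start: x ≡ 0 (mod 10).
  Combine with x ≡ 5 (mod 21): gcd(10, 21) = 1; 5 - 0 = 5, which IS divisible by 1, so compatible.
    Write x = 0 + 10·t and substitute into x ≡ 5 (mod 21): 10·t ≡ 5 − 0 = 5 (mod 21).
    The inverse of 10 mod 21 is 19 (since 10·19 = 190 = 9·21 + 1), so t ≡ 19·5 = 95 ≡ 11 (mod 21).
    Then x = 0 + 10·11 = 110, valid modulo lcm(10, 21) = 210: x ≡ 110 (mod 210).
  Combine with x ≡ 2 (mod 9): gcd(210, 9) = 3; 2 - 110 = -108, which IS divisible by 3, so compatible.
    Write x = 110 + 210·t and substitute into x ≡ 2 (mod 9): 210·t ≡ 2 − 110 = -108 (mod 9).
    Divide the congruence (and modulus) by g = 3: 70·t ≡ -36 (mod 3).
    Reduce coefficients mod 3: 1·t ≡ 0 (mod 3).
    So t ≡ 0 (mod 3).
    Then x = 110 + 210·0 = 110, valid modulo lcm(210, 9) = 630: x ≡ 110 (mod 630).
Verify: 110 mod 10 = 0, 110 mod 21 = 5, 110 mod 9 = 2.

x ≡ 110 (mod 630).


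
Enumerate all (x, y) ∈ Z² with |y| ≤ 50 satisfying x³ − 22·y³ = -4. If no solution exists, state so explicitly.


The equation is x³ - 22y³ = -4. For fixed y, x³ = 22·y³ − 4, so a solution requires the RHS to be a perfect cube.
Strategy: iterate y from -50 to 50, compute RHS = 22·y³ − 4, and check whether it is a (positive or negative) perfect cube.
Check small values of y:
  y = 0: RHS = -4 is not a perfect cube.
  y = 1: RHS = 18 is not a perfect cube.
  y = -1: RHS = -26 is not a perfect cube.
  y = 2: RHS = 172 is not a perfect cube.
  y = -2: RHS = -180 is not a perfect cube.
  y = 3: RHS = 590 is not a perfect cube.
  y = -3: RHS = -598 is not a perfect cube.
Continuing the search up to |y| = 50 finds no solutions either.
No (x, y) in the scanned range satisfies the equation.

No integer solutions with |y| ≤ 50.


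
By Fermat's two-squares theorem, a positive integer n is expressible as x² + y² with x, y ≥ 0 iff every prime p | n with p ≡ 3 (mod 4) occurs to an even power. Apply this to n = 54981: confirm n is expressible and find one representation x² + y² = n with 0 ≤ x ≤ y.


Step 1: Factor n = 54981 = 3^2 · 41 · 149.
Step 2: Check the mod-4 condition on each prime factor: 3 ≡ 3 (mod 4), exponent 2 (must be even); 41 ≡ 1 (mod 4), exponent 1; 149 ≡ 1 (mod 4), exponent 1.
All primes ≡ 3 (mod 4) appear to even exponent (or don't appear), so by the two-squares theorem n IS expressible as a sum of two squares.
Step 3: Build a representation. Group n = k² · m with k = 3 and m = 41 · 149 = 6109 (a product of primes ≡ 1 (mod 4)); a representation of m scales to one of n via (k·x)² + (k·y)² = k²(x² + y²). Each prime p ≡ 1 (mod 4) is itself a sum of two squares; find a² by testing p − a² for a perfect square:
  41: 41 − 1² = 40, 41 − 2² = 37, 41 − 3² = 32, 41 − 4² = 25 = 5² ⇒ 41 = 4² + 5².
  149: 149 − 1² = 148, 149 − 2² = 145, 149 − 3² = 140, 149 − 4² = 133, 149 − 5² = 124, 149 − 6² = 113, 149 − 7² = 100 = 10² ⇒ 149 = 7² + 10².
  Combine using the Brahmagupta–Fibonacci identity (a² + b²)(c² + d²) = (ac − bd)² + (ad + bc)² = (ac + bd)² + (ad − bc)²:
  41 · 149 = 6109: from (4² + 5²)(7² + 10²), take (4·7 − 5·10, 4·10 + 5·7) = (28 − 50, 40 + 35) = (-22, 75); dropping signs (only squares matter) gives (22, 75); check 22² + 75² = 484 + 5625 = 6109 ✓.
  Scale by k = 3: (3·22, 3·75) = (66, 225).
Step 4: Order so x ≤ y and verify: 66² + 225² = 4356 + 50625 = 54981 = n. ✓

n = 54981 = 66² + 225² (one valid representation with x ≤ y).


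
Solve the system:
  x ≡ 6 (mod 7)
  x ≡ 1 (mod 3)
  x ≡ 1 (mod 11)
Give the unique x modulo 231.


Moduli 7, 3, 11 are pairwise coprime; by CRT there is a unique solution modulo M = 7 · 3 · 11 = 231.
Solve pairwise, accumulating the modulus:
  Start with x ≡ 6 (mod 7).
  Combine with x ≡ 1 (mod 3): since gcd(7, 3) = 1, we get a unique residue mod 21.
    Write x = 6 + 7·t and substitute into x ≡ 1 (mod 3): 7·t ≡ 1 − 6 = -5 (mod 3).
    Reduce coefficients mod 3: 1·t ≡ 1 (mod 3).
    So t ≡ 1 (mod 3).
    Then x = 6 + 7·1 = 13, valid modulo lcm(7, 3) = 21: x ≡ 13 (mod 21).
  Combine with x ≡ 1 (mod 11): since gcd(21, 11) = 1, we get a unique residue mod 231.
    Write x = 13 + 21·t and substitute into x ≡ 1 (mod 11): 21·t ≡ 1 − 13 = -12 (mod 11).
    Reduce coefficients mod 11: 10·t ≡ 10 (mod 11).
    The inverse of 10 mod 11 is 10 (since 10·10 = 100 = 9·11 + 1), so t ≡ 10·10 = 100 ≡ 1 (mod 11).
    Then x = 13 + 21·1 = 34, valid modulo lcm(21, 11) = 231: x ≡ 34 (mod 231).
Verify: 34 mod 7 = 6 ✓, 34 mod 3 = 1 ✓, 34 mod 11 = 1 ✓.

x ≡ 34 (mod 231).


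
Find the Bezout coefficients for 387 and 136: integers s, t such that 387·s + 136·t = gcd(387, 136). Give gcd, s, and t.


Euclidean algorithm on (387, 136) — divide until remainder is 0:
  387 = 2 · 136 + 115
  136 = 1 · 115 + 21
  115 = 5 · 21 + 10
  21 = 2 · 10 + 1
  10 = 10 · 1 + 0
gcd(387, 136) = 1.
Track Bezout coefficients alongside the remainders: start with r₀ = 387 = a·1 + b·0 (s = 1, t = 0) and r₁ = 136 = a·0 + b·1 (s = 0, t = 1); each new remainder r_{k+1} = r_{k-1} − q_k·r_k inherits s_{k+1} = s_{k-1} − q_k·s_k, t_{k+1} = t_{k-1} − q_k·t_k, so r_k = a·s_k + b·t_k at every step:
  q = 2: r = 115, s = 1 − 2·0 = 1, t = 0 − 2·1 = -2  (check: 387·1 + 136·(-2) = 115)
  q = 1: r = 21, s = 0 − 1·1 = -1, t = 1 − 1·(-2) = 3  (check: 387·(-1) + 136·3 = 21)
  q = 5: r = 10, s = 1 − 5·(-1) = 6, t = -2 − 5·3 = -17  (check: 387·6 + 136·(-17) = 10)
  q = 2: r = 1, s = -1 − 2·6 = -13, t = 3 − 2·(-17) = 37  (check: 387·(-13) + 136·37 = 1)
The row with r = 1 (the gcd) gives the Bezout coefficients s = -13, t = 37.
Result: 387 · (-13) + 136 · (37) = 1.

gcd(387, 136) = 1; s = -13, t = 37 (check: 387·(-13) + 136·37 = 1).


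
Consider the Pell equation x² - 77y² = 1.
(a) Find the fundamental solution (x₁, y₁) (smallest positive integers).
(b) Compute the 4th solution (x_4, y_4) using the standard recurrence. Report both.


Step 1: Find the fundamental solution (x₁, y₁) of x² - 77y² = 1.
  Expand √77 as a continued fraction. a₀ = ⌊√77⌋ = 8; iterate m_{k+1} = d_k·a_k − m_k, d_{k+1} = (77 − m_{k+1}²)/d_k, a_{k+1} = ⌊(a₀ + m_{k+1})/d_{k+1}⌋ (starting m₀ = 0, d₀ = 1), with convergents p_k = a_k·p_{k-1} + p_{k-2}, q_k = a_k·q_{k-1} + q_{k-2} (p₋₁ = 1, q₋₁ = 0):
  k = 0: a₀ = 8; p₀/q₀ = 8/1; p₀² − 77·q₀² = 64 − 77 = -13.
  k = 1: m = 8, d = 13, a = ⌊(8 + 8)/13⌋ = 1; p/q = (1·8 + 1)/(1·1 + 0) = 9/1; p² − 77·q² = 81 − 77 = 4.
  k = 2: m = 5, d = 4, a = ⌊(8 + 5)/4⌋ = 3; p/q = (3·9 + 8)/(3·1 + 1) = 35/4; p² − 77·q² = 1225 − 1232 = -7.
  k = 3: m = 7, d = 7, a = ⌊(8 + 7)/7⌋ = 2; p/q = (2·35 + 9)/(2·4 + 1) = 79/9; p² − 77·q² = 6241 − 6237 = 4.
  k = 4: m = 7, d = 4, a = ⌊(8 + 7)/4⌋ = 3; p/q = (3·79 + 35)/(3·9 + 4) = 272/31; p² − 77·q² = 73984 − 73997 = -13.
  k = 5: m = 5, d = 13, a = ⌊(8 + 5)/13⌋ = 1; p/q = (1·272 + 79)/(1·31 + 9) = 351/40; p² − 77·q² = 123201 − 123200 = 1.
  The first convergent with p² − 77·q² = 1 gives the fundamental solution (x₁, y₁) = (351, 40).
Step 2: Apply the recurrence (x_{n+1}, y_{n+1}) = (x₁x_n + 77y₁y_n, x₁y_n + y₁x_n) repeatedly.
  From (x_1, y_1) = (351, 40): x_2 = 351·351 + 77·40·40 = 246401; y_2 = 351·40 + 40·351 = 28080.
  From (x_2, y_2) = (246401, 28080): x_3 = 351·246401 + 77·40·28080 = 172973151; y_3 = 351·28080 + 40·246401 = 19712120.
  From (x_3, y_3) = (172973151, 19712120): x_4 = 351·172973151 + 77·40·19712120 = 121426905601; y_4 = 351·19712120 + 40·172973151 = 13837880160.
Step 3: Verify x_4² - 77·y_4² = 14744493403834165171201 - 14744493403834165171200 = 1 (should be 1). ✓

(x_1, y_1) = (351, 40); (x_4, y_4) = (121426905601, 13837880160).


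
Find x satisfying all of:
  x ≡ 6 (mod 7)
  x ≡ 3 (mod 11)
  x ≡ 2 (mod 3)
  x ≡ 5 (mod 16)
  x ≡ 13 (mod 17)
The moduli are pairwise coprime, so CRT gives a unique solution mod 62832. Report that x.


Product of moduli M = 7 · 11 · 3 · 16 · 17 = 62832.
Merge one congruence at a time:
  Start: x ≡ 6 (mod 7).
  Combine with x ≡ 3 (mod 11); new modulus lcm = 77.
    Write x = 6 + 7·t and substitute into x ≡ 3 (mod 11): 7·t ≡ 3 − 6 = -3 (mod 11).
    Reduce coefficients mod 11: 7·t ≡ 8 (mod 11).
    The inverse of 7 mod 11 is 8 (since 7·8 = 56 = 5·11 + 1), so t ≡ 8·8 = 64 ≡ 9 (mod 11).
    Then x = 6 + 7·9 = 69, valid modulo lcm(7, 11) = 77: x ≡ 69 (mod 77).
  Combine with x ≡ 2 (mod 3); new modulus lcm = 231.
    Write x = 69 + 77·t and substitute into x ≡ 2 (mod 3): 77·t ≡ 2 − 69 = -67 (mod 3).
    Reduce coefficients mod 3: 2·t ≡ 2 (mod 3).
    The inverse of 2 mod 3 is 2 (since 2·2 = 4 = 1·3 + 1), so t ≡ 2·2 = 4 ≡ 1 (mod 3).
    Then x = 69 + 77·1 = 146, valid modulo lcm(77, 3) = 231: x ≡ 146 (mod 231).
  Combine with x ≡ 5 (mod 16); new modulus lcm = 3696.
    Write x = 146 + 231·t and substitute into x ≡ 5 (mod 16): 231·t ≡ 5 − 146 = -141 (mod 16).
    Reduce coefficients mod 16: 7·t ≡ 3 (mod 16).
    The inverse of 7 mod 16 is 7 (since 7·7 = 49 = 3·16 + 1), so t ≡ 7·3 = 21 ≡ 5 (mod 16).
    Then x = 146 + 231·5 = 1301, valid modulo lcm(231, 16) = 3696: x ≡ 1301 (mod 3696).
  Combine with x ≡ 13 (mod 17); new modulus lcm = 62832.
    Write x = 1301 + 3696·t and substitute into x ≡ 13 (mod 17): 3696·t ≡ 13 − 1301 = -1288 (mod 17).
    Reduce coefficients mod 17: 7·t ≡ 4 (mod 17).
    The inverse of 7 mod 17 is 5 (since 7·5 = 35 = 2·17 + 1), so t ≡ 5·4 = 20 ≡ 3 (mod 17).
    Then x = 1301 + 3696·3 = 12389, valid modulo lcm(3696, 17) = 62832: x ≡ 12389 (mod 62832).
Verify against each original: 12389 mod 7 = 6, 12389 mod 11 = 3, 12389 mod 3 = 2, 12389 mod 16 = 5, 12389 mod 17 = 13.

x ≡ 12389 (mod 62832).


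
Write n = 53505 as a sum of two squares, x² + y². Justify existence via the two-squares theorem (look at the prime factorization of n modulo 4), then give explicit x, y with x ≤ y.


Step 1: Factor n = 53505 = 3^2 · 5 · 29 · 41.
Step 2: Check the mod-4 condition on each prime factor: 3 ≡ 3 (mod 4), exponent 2 (must be even); 5 ≡ 1 (mod 4), exponent 1; 29 ≡ 1 (mod 4), exponent 1; 41 ≡ 1 (mod 4), exponent 1.
All primes ≡ 3 (mod 4) appear to even exponent (or don't appear), so by the two-squares theorem n IS expressible as a sum of two squares.
Step 3: Build a representation. Group n = k² · m with k = 3 and m = 5 · 29 · 41 = 5945 (a product of primes ≡ 1 (mod 4)); a representation of m scales to one of n via (k·x)² + (k·y)² = k²(x² + y²). Each prime p ≡ 1 (mod 4) is itself a sum of two squares; find a² by testing p − a² for a perfect square:
  5: 5 − 1² = 4 = 2² ⇒ 5 = 1² + 2².
  29: 29 − 1² = 28, 29 − 2² = 25 = 5² ⇒ 29 = 2² + 5².
  41: 41 − 1² = 40, 41 − 2² = 37, 41 − 3² = 32, 41 − 4² = 25 = 5² ⇒ 41 = 4² + 5².
  Combine using the Brahmagupta–Fibonacci identity (a² + b²)(c² + d²) = (ac − bd)² + (ad + bc)² = (ac + bd)² + (ad − bc)²:
  5 · 29 = 145: from (1² + 2²)(2² + 5²), take (1·2 − 2·5, 1·5 + 2·2) = (2 − 10, 5 + 4) = (-8, 9); dropping signs (only squares matter) gives (8, 9); check 8² + 9² = 64 + 81 = 145 ✓.
  145 · 41 = 5945: from (8² + 9²)(4² + 5²), take (8·4 − 9·5, 8·5 + 9·4) = (32 − 45, 40 + 36) = (-13, 76); dropping signs (only squares matter) gives (13, 76); check 13² + 76² = 169 + 5776 = 5945 ✓.
  Scale by k = 3: (3·13, 3·76) = (39, 228).
Step 4: Order so x ≤ y and verify: 39² + 228² = 1521 + 51984 = 53505 = n. ✓

n = 53505 = 39² + 228² (one valid representation with x ≤ y).
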